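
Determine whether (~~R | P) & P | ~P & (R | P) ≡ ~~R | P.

E1: (~~R | P) & P | ~P & (R | P)
    = (R | P) & P | ~P & (R | P)   — double negation
    = R | P   — distribution
E2: ~~R | P
    = R | P   — double negation
Both reduce to R | P, so they are equivalent.

Yes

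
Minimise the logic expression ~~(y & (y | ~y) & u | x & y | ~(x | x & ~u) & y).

y

~~(y & (y | ~y) & u | x & y | ~(x | x & ~u) & y)
= ~~(y & u | x & y | ~(x | x & ~u) & y)   [complement / identity]
= ~~(y & u | x & y | ~x & y)   [absorption]
= y & u | x & y | ~x & y   [double negation]
= y & u | y   [distribution]
= y   [absorption]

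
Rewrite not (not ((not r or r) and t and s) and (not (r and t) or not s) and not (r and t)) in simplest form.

not (not ((not r or r) and t and s) and (not (r and t) or not s) and not (r and t))
= not (not ((not r or r) and t and s) and not (r and t))   — absorption
= not (not (t and s) and not (r and t))   — complement / identity
= t and s or r and t   — De Morgan
= t and (s or r)   — distribution

t and (s or r)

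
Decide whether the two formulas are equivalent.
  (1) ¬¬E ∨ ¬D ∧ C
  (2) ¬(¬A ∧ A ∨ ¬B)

No

E1: ¬¬E ∨ ¬D ∧ C
    = E ∨ ¬D ∧ C   — double negation
E2: ¬(¬A ∧ A ∨ ¬B)
    = ¬¬B   — complement / identity
    = B   — double negation
These differ: at A=0, B=0, C=0, D=0, E=1, E1 = 1 but E2 = 0.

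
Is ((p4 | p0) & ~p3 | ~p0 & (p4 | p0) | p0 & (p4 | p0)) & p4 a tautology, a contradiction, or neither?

neither

((p4 | p0) & ~p3 | ~p0 & (p4 | p0) | p0 & (p4 | p0)) & p4
= ((p4 | p0) & ~p3 | p4 | p0) & p4
= (p4 | p0) & p4
= p4
This depends on p4, so it is not a constant.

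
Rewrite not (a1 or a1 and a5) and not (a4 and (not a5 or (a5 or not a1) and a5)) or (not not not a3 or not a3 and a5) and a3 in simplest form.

not (a1 or a1 and a5) and not (a4 and (not a5 or (a5 or not a1) and a5)) or (not not not a3 or not a3 and a5) and a3
= not (a1 or a1 and a5) and not (a4 and (not a5 or a5)) or (not not not a3 or not a3 and a5) and a3   — absorption
= not (a1 or a1 and a5) and not a4 or (not not not a3 or not a3 and a5) and a3   — complement / identity
= not a1 and not a4 or (not not not a3 or not a3 and a5) and a3   — absorption
= not a1 and not a4 or (not a3 or not a3 and a5) and a3   — double negation
= not a1 and not a4 or not a3 and a3   — absorption
= not a1 and not a4   — complement / identity

not a1 and not a4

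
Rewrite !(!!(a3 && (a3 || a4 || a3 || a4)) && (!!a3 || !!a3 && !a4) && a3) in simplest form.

!(!!(a3 && (a3 || a4 || a3 || a4)) && (!!a3 || !!a3 && !a4) && a3)
= !(!!(a3 && (a3 || a4)) && (!!a3 || !!a3 && !a4) && a3)   (idempotence)
= !(!!a3 && (!!a3 || !!a3 && !a4) && a3)   (absorption)
= !(!!a3 && !!a3 && a3)   (absorption)
= !(!!a3 && a3)   (idempotence)
= !(a3 && a3)   (double negation)
= !a3   (idempotence)

!a3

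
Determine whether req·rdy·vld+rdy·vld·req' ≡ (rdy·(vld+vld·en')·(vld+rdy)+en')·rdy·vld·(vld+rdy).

Yes

E1: req·rdy·vld+rdy·vld·req'
    = rdy·vld   — distribution
E2: (rdy·(vld+vld·en')·(vld+rdy)+en')·rdy·vld·(vld+rdy)
    = (rdy·vld·(vld+rdy)+en')·rdy·vld·(vld+rdy)   — absorption
    = rdy·vld·(vld+rdy)   — absorption
    = rdy·vld   — absorption
Both reduce to rdy·vld, so they are equivalent.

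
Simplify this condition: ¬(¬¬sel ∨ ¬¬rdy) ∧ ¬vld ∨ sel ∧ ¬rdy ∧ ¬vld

¬(¬¬sel ∨ ¬¬rdy) ∧ ¬vld ∨ sel ∧ ¬rdy ∧ ¬vld
= ¬sel ∧ ¬rdy ∧ ¬vld ∨ sel ∧ ¬rdy ∧ ¬vld   [De Morgan]
= (¬sel ∧ ¬rdy ∨ sel ∧ ¬rdy) ∧ ¬vld   [distribution]
= ¬rdy ∧ ¬vld   [distribution]

¬rdy ∧ ¬vld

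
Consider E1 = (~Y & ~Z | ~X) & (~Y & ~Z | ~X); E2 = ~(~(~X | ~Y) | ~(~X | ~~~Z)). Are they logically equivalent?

Yes

E1: (~Y & ~Z | ~X) & (~Y & ~Z | ~X)
    = ~Y & ~Z | ~X
E2: ~(~(~X | ~Y) | ~(~X | ~~~Z))
    = (~X | ~Y) & (~X | ~~~Z)
    = ~Y & ~~~Z | ~X
    = ~Y & ~Z | ~X
Both reduce to ~Y & ~Z | ~X, so they are equivalent.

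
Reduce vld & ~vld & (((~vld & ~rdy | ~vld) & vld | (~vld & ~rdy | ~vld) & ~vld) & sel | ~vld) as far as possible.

0

vld & ~vld & (((~vld & ~rdy | ~vld) & vld | (~vld & ~rdy | ~vld) & ~vld) & sel | ~vld)
= vld & ~vld & ((~vld & ~rdy | ~vld) & sel | ~vld)   (distribution)
= vld & ~vld & (~vld & sel | ~vld)   (absorption)
= vld & ~vld & ~vld   (absorption)
= vld & ~vld   (idempotence)
= 0   (complement)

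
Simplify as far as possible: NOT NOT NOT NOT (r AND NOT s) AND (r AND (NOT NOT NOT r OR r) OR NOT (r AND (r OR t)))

NOT NOT NOT NOT (r AND NOT s) AND (r AND (NOT NOT NOT r OR r) OR NOT (r AND (r OR t)))
= NOT NOT NOT NOT (r AND NOT s) AND (r AND (NOT r OR r) OR NOT (r AND (r OR t)))   (double negation)
= NOT NOT (r AND NOT s) AND (r AND (NOT r OR r) OR NOT (r AND (r OR t)))   (double negation)
= r AND NOT s AND (r AND (NOT r OR r) OR NOT (r AND (r OR t)))   (double negation)
= r AND NOT s AND (r AND (NOT r OR r) OR NOT r)   (absorption)
= r AND NOT s AND (r OR NOT r)   (complement / identity)
= r AND NOT s   (complement / identity)

r AND NOT s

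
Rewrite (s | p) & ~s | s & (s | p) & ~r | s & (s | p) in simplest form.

(s | p) & ~s | s & (s | p) & ~r | s & (s | p)
= (s | p) & ~s | s & (s | p)   [absorption]
= s | p   [distribution]

s | p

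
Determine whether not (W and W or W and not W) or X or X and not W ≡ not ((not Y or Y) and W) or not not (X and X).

E1: not (W and W or W and not W) or X or X and not W
    = not (W and W or W and not W) or X
    = not W or X
E2: not ((not Y or Y) and W) or not not (X and X)
    = not ((not Y or Y) and W) or X and X
    = not W or X and X
    = not W or X
Both reduce to not W or X, so they are equivalent.

Yes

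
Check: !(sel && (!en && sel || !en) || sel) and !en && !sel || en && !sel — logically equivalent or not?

E1: !(sel && (!en && sel || !en) || sel)
    = !(sel && !en || sel)
    = !sel
E2: !en && !sel || en && !sel
    = !sel
Both reduce to !sel, so they are equivalent.

Yes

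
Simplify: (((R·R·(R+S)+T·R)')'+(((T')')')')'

R'·T'

(((R·R·(R+S)+T·R)')'+(((T')')')')'
= (((R·R·(R+S)+T·R)')'+(T')')'   (double negation)
= ((((R·(R+S)+T)·R)')'+(T')')'   (distribution)
= ((R·(R+S)+T)·R)'·T'   (De Morgan)
= ((R+T)·R)'·T'   (absorption)
= R'·T'   (absorption)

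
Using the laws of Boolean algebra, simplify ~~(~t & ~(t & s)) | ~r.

~t | ~r

~~(~t & ~(t & s)) | ~r
= ~(t | t & s) | ~r   [De Morgan]
= ~t | ~r   [absorption]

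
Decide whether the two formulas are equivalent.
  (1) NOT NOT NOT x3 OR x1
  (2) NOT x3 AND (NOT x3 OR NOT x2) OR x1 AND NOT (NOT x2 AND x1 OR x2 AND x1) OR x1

E1: NOT NOT NOT x3 OR x1
    = NOT x3 OR x1
E2: NOT x3 AND (NOT x3 OR NOT x2) OR x1 AND NOT (NOT x2 AND x1 OR x2 AND x1) OR x1
    = NOT x3 AND (NOT x3 OR NOT x2) OR x1 AND NOT x1 OR x1
    = NOT x3 AND (NOT x3 OR NOT x2) OR x1
    = NOT x3 OR x1
Both reduce to NOT x3 OR x1, so they are equivalent.

Yes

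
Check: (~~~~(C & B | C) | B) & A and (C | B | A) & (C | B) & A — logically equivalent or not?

Yes

E1: (~~~~(C & B | C) | B) & A
    = (~~~~C | B) & A   [absorption]
    = (~~C | B) & A   [double negation]
    = (C | B) & A   [double negation]
E2: (C | B | A) & (C | B) & A
    = (C | B) & A   [absorption]
Both reduce to (C | B) & A, so they are equivalent.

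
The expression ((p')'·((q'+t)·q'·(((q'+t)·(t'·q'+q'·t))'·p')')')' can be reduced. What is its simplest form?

p'+q'

((p')'·((q'+t)·q'·(((q'+t)·(t'·q'+q'·t))'·p')')')'
= p'+(q'+t)·q'·(((q'+t)·(t'·q'+q'·t))'·p')'   [De Morgan]
= p'+(q'+t)·q'·((q'+t)·(t'·q'+q'·t)+p)   [De Morgan]
= p'+(q'+t)·q'·((q'+t)·q'+p)   [distribution]
= p'+(q'+t)·q'   [absorption]
= p'+q'   [absorption]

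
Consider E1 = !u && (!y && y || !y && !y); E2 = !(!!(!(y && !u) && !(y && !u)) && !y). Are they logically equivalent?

E1: !u && (!y && y || !y && !y)
    = !u && !y   [distribution]
E2: !(!!(!(y && !u) && !(y && !u)) && !y)
    = !(!!!(y && !u) && !y)   [idempotence]
    = !(!(y && !u) && !y)   [double negation]
    = y && !u || y   [De Morgan]
    = y   [absorption]
These differ: at u=0, y=1, E1 = 0 but E2 = 1.

No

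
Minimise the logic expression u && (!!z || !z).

u && (!!z || !z)
= u && (z || !z)   — double negation
= u   — complement / identity

u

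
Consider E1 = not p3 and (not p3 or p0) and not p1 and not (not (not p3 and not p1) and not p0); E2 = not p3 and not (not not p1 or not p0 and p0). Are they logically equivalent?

Yes

E1: not p3 and (not p3 or p0) and not p1 and not (not (not p3 and not p1) and not p0)
    = not p3 and not p1 and not (not (not p3 and not p1) and not p0)
    = not p3 and not p1 and (not p3 and not p1 or p0)
    = not p3 and not p1
E2: not p3 and not (not not p1 or not p0 and p0)
    = not p3 and not not not p1
    = not p3 and not p1
Both reduce to not p3 and not p1, so they are equivalent.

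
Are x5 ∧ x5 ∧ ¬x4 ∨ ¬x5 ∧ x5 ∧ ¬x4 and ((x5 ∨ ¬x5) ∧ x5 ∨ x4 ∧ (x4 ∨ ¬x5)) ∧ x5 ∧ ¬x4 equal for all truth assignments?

E1: x5 ∧ x5 ∧ ¬x4 ∨ ¬x5 ∧ x5 ∧ ¬x4
    = x5 ∧ ¬x4   (distribution)
E2: ((x5 ∨ ¬x5) ∧ x5 ∨ x4 ∧ (x4 ∨ ¬x5)) ∧ x5 ∧ ¬x4
    = (x5 ∨ x4 ∧ (x4 ∨ ¬x5)) ∧ x5 ∧ ¬x4   (complement / identity)
    = (x5 ∨ x4) ∧ x5 ∧ ¬x4   (absorption)
    = x5 ∧ ¬x4   (absorption)
Both reduce to x5 ∧ ¬x4, so they are equivalent.

Yes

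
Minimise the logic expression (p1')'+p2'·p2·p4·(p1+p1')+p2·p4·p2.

(p1')'+p2'·p2·p4·(p1+p1')+p2·p4·p2
= (p1')'+p2'·p2·p4+p2·p4·p2   — complement / identity
= p1+p2'·p2·p4+p2·p4·p2   — double negation
= p1+p2·p4   — distribution

p1+p2·p4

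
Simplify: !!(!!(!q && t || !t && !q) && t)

!!(!!(!q && t || !t && !q) && t)
= !!(!!!q && t)   — distribution
= !!(!q && t)   — double negation
= !q && t   — double negation

!q && t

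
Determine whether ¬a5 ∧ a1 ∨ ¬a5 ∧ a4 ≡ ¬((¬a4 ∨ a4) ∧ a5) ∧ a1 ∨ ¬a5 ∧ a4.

E1: ¬a5 ∧ a1 ∨ ¬a5 ∧ a4
    = (a1 ∨ a4) ∧ ¬a5   — distribution
E2: ¬((¬a4 ∨ a4) ∧ a5) ∧ a1 ∨ ¬a5 ∧ a4
    = ¬a5 ∧ a1 ∨ ¬a5 ∧ a4   — complement / identity
    = (a1 ∨ a4) ∧ ¬a5   — distribution
Both reduce to (a1 ∨ a4) ∧ ¬a5, so they are equivalent.

Yes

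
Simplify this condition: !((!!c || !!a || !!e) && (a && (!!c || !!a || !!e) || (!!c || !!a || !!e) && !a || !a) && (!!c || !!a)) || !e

!((!!c || !!a || !!e) && (a && (!!c || !!a || !!e) || (!!c || !!a || !!e) && !a || !a) && (!!c || !!a)) || !e
= !((!!c || !!a || !!e) && (!!c || !!a || !!e || !a) && (!!c || !!a)) || !e
= !((!!c || !!a || !!e) && (!!c || !!a)) || !e
= !((!!c || !!a || e) && (!!c || !!a)) || !e
= !(!!c || !!a) || !e
= !c && !a || !e

!c && !a || !e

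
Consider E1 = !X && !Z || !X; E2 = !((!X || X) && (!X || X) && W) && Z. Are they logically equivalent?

E1: !X && !Z || !X
    = !X   (absorption)
E2: !((!X || X) && (!X || X) && W) && Z
    = !((!X || X) && W) && Z   (idempotence)
    = !W && Z   (complement / identity)
These differ: at W=0, X=0, Z=0, E1 = 1 but E2 = 0.

No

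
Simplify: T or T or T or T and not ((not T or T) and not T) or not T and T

T or T or T or T and not ((not T or T) and not T) or not T and T
= T or T or T or T and not not T or not T and T   [complement / identity]
= T or T or T or T and T or not T and T   [double negation]
= T or T or T or T   [distribution]
= T or T   [idempotence]
= T   [idempotence]

T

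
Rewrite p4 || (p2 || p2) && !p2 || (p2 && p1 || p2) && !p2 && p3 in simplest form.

p4

p4 || (p2 || p2) && !p2 || (p2 && p1 || p2) && !p2 && p3
= p4 || p2 && !p2 || (p2 && p1 || p2) && !p2 && p3   (idempotence)
= p4 || p2 && !p2 || p2 && !p2 && p3   (absorption)
= p4 || p2 && !p2   (absorption)
= p4   (complement / identity)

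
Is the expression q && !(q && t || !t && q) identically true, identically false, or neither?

q && !(q && t || !t && q)
= q && !q
= false

identically false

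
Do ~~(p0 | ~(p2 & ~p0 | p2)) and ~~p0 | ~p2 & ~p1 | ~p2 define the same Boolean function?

Yes

E1: ~~(p0 | ~(p2 & ~p0 | p2))
    = ~~(p0 | ~p2)   [absorption]
    = p0 | ~p2   [double negation]
E2: ~~p0 | ~p2 & ~p1 | ~p2
    = ~~p0 | ~p2   [absorption]
    = p0 | ~p2   [double negation]
Both reduce to p0 | ~p2, so they are equivalent.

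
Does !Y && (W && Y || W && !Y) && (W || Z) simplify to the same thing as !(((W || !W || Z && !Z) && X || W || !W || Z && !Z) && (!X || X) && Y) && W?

Yes

E1: !Y && (W && Y || W && !Y) && (W || Z)
    = !Y && W && (W || Z)
    = !Y && W
E2: !(((W || !W || Z && !Z) && X || W || !W || Z && !Z) && (!X || X) && Y) && W
    = !(((W || !W || Z && !Z) && X || W || !W || Z && !Z) && Y) && W
    = !((W || !W || Z && !Z) && Y) && W
    = !((W || !W) && Y) && W
    = !Y && W
Both reduce to !Y && W, so they are equivalent.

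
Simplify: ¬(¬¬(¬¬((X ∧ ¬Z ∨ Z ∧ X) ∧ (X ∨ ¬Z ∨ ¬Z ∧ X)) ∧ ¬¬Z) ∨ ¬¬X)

¬X

¬(¬¬(¬¬((X ∧ ¬Z ∨ Z ∧ X) ∧ (X ∨ ¬Z ∨ ¬Z ∧ X)) ∧ ¬¬Z) ∨ ¬¬X)
= ¬(¬¬(¬¬(X ∧ (X ∨ ¬Z ∨ ¬Z ∧ X)) ∧ ¬¬Z) ∨ ¬¬X)   (distribution)
= ¬(¬¬(¬¬(X ∧ (X ∨ ¬Z)) ∧ ¬¬Z) ∨ ¬¬X)   (absorption)
= ¬(¬¬(¬¬X ∧ ¬¬Z) ∨ ¬¬X)   (absorption)
= ¬(¬¬X ∧ ¬¬Z) ∧ ¬X   (De Morgan)
= (¬X ∨ ¬Z) ∧ ¬X   (De Morgan)
= ¬X   (absorption)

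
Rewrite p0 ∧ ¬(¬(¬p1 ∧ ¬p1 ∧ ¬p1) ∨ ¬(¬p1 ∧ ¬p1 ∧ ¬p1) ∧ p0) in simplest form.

p0 ∧ ¬p1

p0 ∧ ¬(¬(¬p1 ∧ ¬p1 ∧ ¬p1) ∨ ¬(¬p1 ∧ ¬p1 ∧ ¬p1) ∧ p0)
= p0 ∧ ¬¬(¬p1 ∧ ¬p1 ∧ ¬p1)
= p0 ∧ ¬¬(¬p1 ∧ ¬p1)
= p0 ∧ ¬p1 ∧ ¬p1
= p0 ∧ ¬p1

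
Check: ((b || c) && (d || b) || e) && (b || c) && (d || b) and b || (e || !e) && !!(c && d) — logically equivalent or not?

Yes

E1: ((b || c) && (d || b) || e) && (b || c) && (d || b)
    = (b || c) && (d || b)
    = b || c && d
E2: b || (e || !e) && !!(c && d)
    = b || !!(c && d)
    = b || c && d
Both reduce to b || c && d, so they are equivalent.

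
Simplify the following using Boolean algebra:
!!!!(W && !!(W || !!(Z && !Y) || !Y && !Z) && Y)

!!!!(W && !!(W || !!(Z && !Y) || !Y && !Z) && Y)
= !!!!(W && !!(W || Z && !Y || !Y && !Z) && Y)   [double negation]
= !!!!(W && !!(W || !Y) && Y)   [distribution]
= !!!!(W && (W || !Y) && Y)   [double negation]
= !!(W && (W || !Y) && Y)   [double negation]
= W && (W || !Y) && Y   [double negation]
= W && Y   [absorption]

W && Y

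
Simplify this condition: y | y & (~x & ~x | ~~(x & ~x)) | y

y

y | y & (~x & ~x | ~~(x & ~x)) | y
= y | y & (~x & ~x | x & ~x) | y   [double negation]
= y | y & ~x | y   [distribution]
= y | y   [absorption]
= y   [idempotence]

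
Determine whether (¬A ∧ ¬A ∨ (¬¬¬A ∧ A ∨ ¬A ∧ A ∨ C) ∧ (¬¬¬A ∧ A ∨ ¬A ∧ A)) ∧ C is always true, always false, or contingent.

(¬A ∧ ¬A ∨ (¬¬¬A ∧ A ∨ ¬A ∧ A ∨ C) ∧ (¬¬¬A ∧ A ∨ ¬A ∧ A)) ∧ C
= (¬A ∧ ¬A ∨ ¬¬¬A ∧ A ∨ ¬A ∧ A) ∧ C   [absorption]
= (¬A ∧ ¬A ∨ ¬A ∧ A ∨ ¬A ∧ A) ∧ C   [double negation]
= (¬A ∧ ¬A ∨ ¬A ∧ A) ∧ C   [complement / identity]
= ¬A ∧ C   [distribution]
This depends on A, C, so it is not a constant.

contingent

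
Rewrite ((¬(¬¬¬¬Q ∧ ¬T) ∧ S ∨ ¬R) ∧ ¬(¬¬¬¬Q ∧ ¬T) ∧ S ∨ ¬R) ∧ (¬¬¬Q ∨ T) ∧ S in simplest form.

((¬(¬¬¬¬Q ∧ ¬T) ∧ S ∨ ¬R) ∧ ¬(¬¬¬¬Q ∧ ¬T) ∧ S ∨ ¬R) ∧ (¬¬¬Q ∨ T) ∧ S
= (¬(¬¬¬¬Q ∧ ¬T) ∧ S ∨ ¬R) ∧ (¬¬¬Q ∨ T) ∧ S
= ((¬¬¬Q ∨ T) ∧ S ∨ ¬R) ∧ (¬¬¬Q ∨ T) ∧ S
= (¬¬¬Q ∨ T) ∧ S
= (¬Q ∨ T) ∧ S

(¬Q ∨ T) ∧ S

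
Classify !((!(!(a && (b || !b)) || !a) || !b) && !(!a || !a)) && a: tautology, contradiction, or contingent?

contradiction

!((!(!(a && (b || !b)) || !a) || !b) && !(!a || !a)) && a
= !((!(!a || !a) || !b) && !(!a || !a)) && a   — complement / identity
= !!(!a || !a) && a   — absorption
= !!!a && a   — idempotence
= !a && a   — double negation
= false   — complement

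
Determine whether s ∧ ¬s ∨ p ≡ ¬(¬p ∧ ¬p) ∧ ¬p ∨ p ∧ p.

E1: s ∧ ¬s ∨ p
    = p   (complement / identity)
E2: ¬(¬p ∧ ¬p) ∧ ¬p ∨ p ∧ p
    = (p ∨ p) ∧ ¬p ∨ p ∧ p   (De Morgan)
    = p ∧ ¬p ∨ p ∧ p   (idempotence)
    = p   (distribution)
Both reduce to p, so they are equivalent.

Yes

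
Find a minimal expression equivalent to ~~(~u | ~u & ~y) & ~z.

~u & ~z

~~(~u | ~u & ~y) & ~z
= ~~~u & ~z   [absorption]
= ~u & ~z   [double negation]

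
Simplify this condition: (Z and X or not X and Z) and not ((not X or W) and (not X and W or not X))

(Z and X or not X and Z) and not ((not X or W) and (not X and W or not X))
= (Z and X or not X and Z) and not ((not X or W) and not X)   [absorption]
= Z and not ((not X or W) and not X)   [distribution]
= Z and not not X   [absorption]
= Z and X   [double negation]

Z and X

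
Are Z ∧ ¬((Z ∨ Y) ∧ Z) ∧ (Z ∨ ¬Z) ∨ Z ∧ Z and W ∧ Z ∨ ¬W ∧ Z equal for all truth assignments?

E1: Z ∧ ¬((Z ∨ Y) ∧ Z) ∧ (Z ∨ ¬Z) ∨ Z ∧ Z
    = Z ∧ ¬((Z ∨ Y) ∧ Z) ∨ Z ∧ Z   [complement / identity]
    = Z ∧ ¬Z ∨ Z ∧ Z   [absorption]
    = Z   [distribution]
E2: W ∧ Z ∨ ¬W ∧ Z
    = Z   [distribution]
Both reduce to Z, so they are equivalent.

Yes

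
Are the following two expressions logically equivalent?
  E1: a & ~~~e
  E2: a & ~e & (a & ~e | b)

Yes

E1: a & ~~~e
    = a & ~e   — double negation
E2: a & ~e & (a & ~e | b)
    = a & ~e   — absorption
Both reduce to a & ~e, so they are equivalent.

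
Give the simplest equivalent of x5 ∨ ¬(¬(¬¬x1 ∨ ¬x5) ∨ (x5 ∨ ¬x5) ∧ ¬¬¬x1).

x5 ∨ x1

x5 ∨ ¬(¬(¬¬x1 ∨ ¬x5) ∨ (x5 ∨ ¬x5) ∧ ¬¬¬x1)
= x5 ∨ ¬(¬(¬¬x1 ∨ ¬x5) ∨ ¬¬¬x1)
= x5 ∨ (¬¬x1 ∨ ¬x5) ∧ ¬¬x1
= x5 ∨ ¬¬x1
= x5 ∨ x1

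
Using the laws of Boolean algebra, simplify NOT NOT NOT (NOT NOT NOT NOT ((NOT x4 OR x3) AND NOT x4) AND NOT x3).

NOT NOT NOT (NOT NOT NOT NOT ((NOT x4 OR x3) AND NOT x4) AND NOT x3)
= NOT NOT NOT (NOT NOT ((NOT x4 OR x3) AND NOT x4) AND NOT x3)   (double negation)
= NOT NOT NOT (NOT NOT NOT x4 AND NOT x3)   (absorption)
= NOT (NOT NOT NOT x4 AND NOT x3)   (double negation)
= NOT NOT x4 OR x3   (De Morgan)
= x4 OR x3   (double negation)

x4 OR x3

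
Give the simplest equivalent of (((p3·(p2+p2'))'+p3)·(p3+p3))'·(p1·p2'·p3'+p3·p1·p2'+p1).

p3'·p1

(((p3·(p2+p2'))'+p3)·(p3+p3))'·(p1·p2'·p3'+p3·p1·p2'+p1)
= ((p3'+p3)·(p3+p3))'·(p1·p2'·p3'+p3·p1·p2'+p1)   (complement / identity)
= ((p3'+p3)·(p3+p3))'·(p1·p2'+p1)   (distribution)
= (p3+p3'·p3)'·(p1·p2'+p1)   (distribution)
= (p3+p3'·p3)'·p1   (absorption)
= p3'·p1   (complement / identity)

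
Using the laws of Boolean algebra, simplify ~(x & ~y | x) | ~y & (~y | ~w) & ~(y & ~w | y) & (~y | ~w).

~(x & ~y | x) | ~y & (~y | ~w) & ~(y & ~w | y) & (~y | ~w)
= ~(x & ~y | x) | ~y & (~y | ~w) & ~y & (~y | ~w)
= ~x | ~y & (~y | ~w) & ~y & (~y | ~w)
= ~x | ~y & (~y | ~w)
= ~x | ~y

~x | ~y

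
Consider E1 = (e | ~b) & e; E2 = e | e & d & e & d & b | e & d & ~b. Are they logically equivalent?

Yes

E1: (e | ~b) & e
    = e   — absorption
E2: e | e & d & e & d & b | e & d & ~b
    = e | e & d & b | e & d & ~b   — idempotence
    = e | e & d   — distribution
    = e   — absorption
Both reduce to e, so they are equivalent.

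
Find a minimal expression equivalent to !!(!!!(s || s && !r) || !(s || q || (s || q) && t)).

!s

!!(!!!(s || s && !r) || !(s || q || (s || q) && t))
= !!(!!!s || !(s || q || (s || q) && t))   (absorption)
= !!(!!!s || !(s || q))   (absorption)
= !!(!s || !(s || q))   (double negation)
= !(s && (s || q))   (De Morgan)
= !s   (absorption)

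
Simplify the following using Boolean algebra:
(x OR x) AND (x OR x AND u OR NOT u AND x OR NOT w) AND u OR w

(x OR x) AND (x OR x AND u OR NOT u AND x OR NOT w) AND u OR w
= (x OR x) AND (x OR x OR NOT w) AND u OR w   (distribution)
= (x OR x) AND u OR w   (absorption)
= x AND u OR w   (idempotence)

x AND u OR w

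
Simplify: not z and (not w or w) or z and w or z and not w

True

not z and (not w or w) or z and w or z and not w
= not z or z and w or z and not w   [complement / identity]
= not z or z   [distribution]
= True   [complement]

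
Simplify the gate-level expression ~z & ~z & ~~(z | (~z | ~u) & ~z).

~z

~z & ~z & ~~(z | (~z | ~u) & ~z)
= ~z & ~z & ~~(z | ~z)   [absorption]
= ~z & ~z & (z | ~z)   [double negation]
= ~z & (z | ~z)   [idempotence]
= ~z   [complement / identity]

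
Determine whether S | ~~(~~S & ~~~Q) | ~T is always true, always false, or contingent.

S | ~~(~~S & ~~~Q) | ~T
= S | ~(~S | ~~Q) | ~T
= S | S & ~Q | ~T
= S | ~T
This depends on S, T, so it is not a constant.

contingent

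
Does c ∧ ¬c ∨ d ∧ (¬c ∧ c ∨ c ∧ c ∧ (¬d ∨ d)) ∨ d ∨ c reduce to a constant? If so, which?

no

c ∧ ¬c ∨ d ∧ (¬c ∧ c ∨ c ∧ c ∧ (¬d ∨ d)) ∨ d ∨ c
= c ∧ ¬c ∨ d ∧ (¬c ∧ c ∨ c ∧ c) ∨ d ∨ c   (complement / identity)
= d ∧ (¬c ∧ c ∨ c ∧ c) ∨ d ∨ c   (complement / identity)
= d ∧ c ∨ d ∨ c   (distribution)
= d ∨ c   (absorption)
This depends on c, d, so it is not a constant.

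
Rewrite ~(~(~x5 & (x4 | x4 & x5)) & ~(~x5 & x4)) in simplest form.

~(~(~x5 & (x4 | x4 & x5)) & ~(~x5 & x4))
= ~(~(~x5 & x4) & ~(~x5 & x4))   [absorption]
= ~~(~x5 & x4)   [idempotence]
= ~x5 & x4   [double negation]

~x5 & x4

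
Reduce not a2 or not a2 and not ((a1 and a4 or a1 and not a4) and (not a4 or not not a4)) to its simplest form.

not a2

not a2 or not a2 and not ((a1 and a4 or a1 and not a4) and (not a4 or not not a4))
= not a2 or not a2 and not ((a1 and a4 or a1 and not a4) and (not a4 or a4))   — double negation
= not a2 or not a2 and not (a1 and (not a4 or a4))   — distribution
= not a2 or not a2 and not a1   — complement / identity
= not a2   — absorption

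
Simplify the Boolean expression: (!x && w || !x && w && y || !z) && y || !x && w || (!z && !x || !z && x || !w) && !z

(!x && w || !x && w && y || !z) && y || !x && w || (!z && !x || !z && x || !w) && !z
= (!x && w || !x && w && y || !z) && y || !x && w || (!z || !w) && !z   — distribution
= (!x && w || !x && w && y || !z) && y || !x && w || !z   — absorption
= (!x && w || !z) && y || !x && w || !z   — absorption
= !x && w || !z   — absorption

!x && w || !z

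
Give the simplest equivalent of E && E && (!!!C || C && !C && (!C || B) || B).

E && E && (!!!C || C && !C && (!C || B) || B)
= E && (!!!C || C && !C && (!C || B) || B)   (idempotence)
= E && (!C || C && !C && (!C || B) || B)   (double negation)
= E && (!C || C && !C || B)   (absorption)
= E && (!C || B)   (complement / identity)

E && (!C || B)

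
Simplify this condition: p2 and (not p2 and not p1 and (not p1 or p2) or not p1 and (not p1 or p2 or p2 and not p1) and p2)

p2 and (not p2 and not p1 and (not p1 or p2) or not p1 and (not p1 or p2 or p2 and not p1) and p2)
= p2 and (not p2 and not p1 and (not p1 or p2) or not p1 and (not p1 or p2) and p2)
= p2 and not p1 and (not p1 or p2)
= p2 and not p1

p2 and not p1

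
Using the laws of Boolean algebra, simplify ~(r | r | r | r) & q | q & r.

q

~(r | r | r | r) & q | q & r
= ~(r | r) & q | q & r
= ~r & q | q & r
= q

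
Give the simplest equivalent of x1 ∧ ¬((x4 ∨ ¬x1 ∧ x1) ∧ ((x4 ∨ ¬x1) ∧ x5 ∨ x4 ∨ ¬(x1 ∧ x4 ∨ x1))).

x1 ∧ ¬((x4 ∨ ¬x1 ∧ x1) ∧ ((x4 ∨ ¬x1) ∧ x5 ∨ x4 ∨ ¬(x1 ∧ x4 ∨ x1)))
= x1 ∧ ¬(x4 ∧ ((x4 ∨ ¬x1) ∧ x5 ∨ x4 ∨ ¬(x1 ∧ x4 ∨ x1)))
= x1 ∧ ¬(x4 ∧ ((x4 ∨ ¬x1) ∧ x5 ∨ x4 ∨ ¬x1))
= x1 ∧ ¬(x4 ∧ (x4 ∨ ¬x1))
= x1 ∧ ¬x4

x1 ∧ ¬x4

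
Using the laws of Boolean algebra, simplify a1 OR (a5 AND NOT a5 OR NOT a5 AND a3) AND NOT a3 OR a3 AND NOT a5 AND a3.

a1 OR (a5 AND NOT a5 OR NOT a5 AND a3) AND NOT a3 OR a3 AND NOT a5 AND a3
= a1 OR NOT a5 AND a3 AND NOT a3 OR a3 AND NOT a5 AND a3   (complement / identity)
= a1 OR NOT a5 AND a3 AND (NOT a3 OR a3)   (distribution)
= a1 OR NOT a5 AND a3   (complement / identity)

a1 OR NOT a5 AND a3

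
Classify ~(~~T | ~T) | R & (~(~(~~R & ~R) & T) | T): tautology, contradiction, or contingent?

~(~~T | ~T) | R & (~(~(~~R & ~R) & T) | T)
= ~(~~T | ~T) | R & (~((~R | R) & T) | T)
= ~T & T | R & (~((~R | R) & T) | T)
= ~T & T | R & (~T | T)
= R & (~T | T)
= R
This depends on R, so it is not a constant.

contingent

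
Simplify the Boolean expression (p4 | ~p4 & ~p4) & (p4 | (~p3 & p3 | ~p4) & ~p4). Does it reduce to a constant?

1

(p4 | ~p4 & ~p4) & (p4 | (~p3 & p3 | ~p4) & ~p4)
= (p4 | ~p4 & ~p4) & (p4 | ~p4 & ~p4)   — complement / identity
= p4 | ~p4 & ~p4   — idempotence
= p4 | ~p4   — idempotence
= 1   — complement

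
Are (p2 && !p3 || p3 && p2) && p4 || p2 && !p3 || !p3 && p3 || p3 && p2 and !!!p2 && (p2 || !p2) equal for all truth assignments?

No

E1: (p2 && !p3 || p3 && p2) && p4 || p2 && !p3 || !p3 && p3 || p3 && p2
    = (p2 && !p3 || p3 && p2) && p4 || p2 && !p3 || p3 && p2   — complement / identity
    = p2 && !p3 || p3 && p2   — absorption
    = p2   — distribution
E2: !!!p2 && (p2 || !p2)
    = !p2 && (p2 || !p2)   — double negation
    = !p2   — complement / identity
These differ: at p2=0, p3=0, p4=1, E1 = 0 but E2 = 1.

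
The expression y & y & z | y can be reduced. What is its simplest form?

y

y & y & z | y
= y & z | y   (idempotence)
= y   (absorption)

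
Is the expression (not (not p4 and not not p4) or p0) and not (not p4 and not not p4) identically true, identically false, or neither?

identically true

(not (not p4 and not not p4) or p0) and not (not p4 and not not p4)
= not (not p4 and not not p4)   — absorption
= p4 or not p4   — De Morgan
= True   — complement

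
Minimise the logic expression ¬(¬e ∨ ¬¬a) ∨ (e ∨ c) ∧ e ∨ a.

e ∨ a

¬(¬e ∨ ¬¬a) ∨ (e ∨ c) ∧ e ∨ a
= e ∧ ¬a ∨ (e ∨ c) ∧ e ∨ a   [De Morgan]
= e ∧ ¬a ∨ e ∨ a   [absorption]
= e ∨ a   [absorption]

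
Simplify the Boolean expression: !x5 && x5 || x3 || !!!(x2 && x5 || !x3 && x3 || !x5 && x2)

x3 || !x2

!x5 && x5 || x3 || !!!(x2 && x5 || !x3 && x3 || !x5 && x2)
= !x5 && x5 || x3 || !!!(x2 && x5 || !x5 && x2)   — complement / identity
= !x5 && x5 || x3 || !(x2 && x5 || !x5 && x2)   — double negation
= x3 || !(x2 && x5 || !x5 && x2)   — complement / identity
= x3 || !x2   — distribution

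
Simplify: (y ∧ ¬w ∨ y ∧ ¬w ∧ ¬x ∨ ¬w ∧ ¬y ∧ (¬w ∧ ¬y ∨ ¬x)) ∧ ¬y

¬w ∧ ¬y

(y ∧ ¬w ∨ y ∧ ¬w ∧ ¬x ∨ ¬w ∧ ¬y ∧ (¬w ∧ ¬y ∨ ¬x)) ∧ ¬y
= (y ∧ ¬w ∨ y ∧ ¬w ∧ ¬x ∨ ¬w ∧ ¬y) ∧ ¬y   [absorption]
= (y ∧ ¬w ∨ ¬w ∧ ¬y) ∧ ¬y   [absorption]
= ¬w ∧ ¬y   [distribution]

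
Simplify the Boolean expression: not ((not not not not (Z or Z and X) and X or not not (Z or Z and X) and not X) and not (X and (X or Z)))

not Z or X

not ((not not not not (Z or Z and X) and X or not not (Z or Z and X) and not X) and not (X and (X or Z)))
= not ((not not (Z or Z and X) and X or not not (Z or Z and X) and not X) and not (X and (X or Z)))   (double negation)
= not (not not (Z or Z and X) and not (X and (X or Z)))   (distribution)
= not (Z or Z and X) or X and (X or Z)   (De Morgan)
= not Z or X and (X or Z)   (absorption)
= not Z or X   (absorption)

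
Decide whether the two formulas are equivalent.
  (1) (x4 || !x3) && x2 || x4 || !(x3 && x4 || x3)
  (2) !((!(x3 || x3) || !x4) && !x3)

E1: (x4 || !x3) && x2 || x4 || !(x3 && x4 || x3)
    = (x4 || !x3) && x2 || x4 || !x3   [absorption]
    = x4 || !x3   [absorption]
E2: !((!(x3 || x3) || !x4) && !x3)
    = !((!x3 || !x4) && !x3)   [idempotence]
    = !!x3   [absorption]
    = x3   [double negation]
These differ: at x2=0, x3=0, x4=0, E1 = 1 but E2 = 0.

No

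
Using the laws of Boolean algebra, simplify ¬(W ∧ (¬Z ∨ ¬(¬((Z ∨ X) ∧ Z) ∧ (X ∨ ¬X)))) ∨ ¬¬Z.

¬(W ∧ (¬Z ∨ ¬(¬((Z ∨ X) ∧ Z) ∧ (X ∨ ¬X)))) ∨ ¬¬Z
= ¬(W ∧ (¬Z ∨ ¬¬((Z ∨ X) ∧ Z))) ∨ ¬¬Z   [complement / identity]
= ¬(W ∧ (¬Z ∨ ¬¬Z)) ∨ ¬¬Z   [absorption]
= ¬(W ∧ (¬Z ∨ Z)) ∨ ¬¬Z   [double negation]
= ¬(W ∧ (¬Z ∨ Z)) ∨ Z   [double negation]
= ¬W ∨ Z   [complement / identity]

¬W ∨ Z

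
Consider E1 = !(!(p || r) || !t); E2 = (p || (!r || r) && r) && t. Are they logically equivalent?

E1: !(!(p || r) || !t)
    = (p || r) && t   [De Morgan]
E2: (p || (!r || r) && r) && t
    = (p || r) && t   [complement / identity]
Both reduce to (p || r) && t, so they are equivalent.

Yes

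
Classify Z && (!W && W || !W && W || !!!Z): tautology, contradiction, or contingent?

Z && (!W && W || !W && W || !!!Z)
= Z && (!W && W || !!!Z)   [idempotence]
= Z && (!W && W || !Z)   [double negation]
= Z && !Z   [complement / identity]
= false   [complement]

contradiction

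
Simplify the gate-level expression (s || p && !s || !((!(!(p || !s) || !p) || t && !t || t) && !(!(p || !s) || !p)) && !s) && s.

(s || p && !s || !((!(!(p || !s) || !p) || t && !t || t) && !(!(p || !s) || !p)) && !s) && s
= (s || p && !s || !((!(!(p || !s) || !p) || t) && !(!(p || !s) || !p)) && !s) && s   (complement / identity)
= (s || p && !s || !!(!(p || !s) || !p) && !s) && s   (absorption)
= (s || p && !s || !((p || !s) && p) && !s) && s   (De Morgan)
= (s || p && !s || !p && !s) && s   (absorption)
= (s || !s) && s   (distribution)
= s   (complement / identity)

s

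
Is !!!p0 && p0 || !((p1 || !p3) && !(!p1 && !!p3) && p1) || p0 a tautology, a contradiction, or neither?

!!!p0 && p0 || !((p1 || !p3) && !(!p1 && !!p3) && p1) || p0
= !p0 && p0 || !((p1 || !p3) && !(!p1 && !!p3) && p1) || p0
= !p0 && p0 || !((p1 || !p3) && (p1 || !p3) && p1) || p0
= !p0 && p0 || !((p1 || !p3) && p1) || p0
= !((p1 || !p3) && p1) || p0
= !p1 || p0
This depends on p0, p1, so it is not a constant.

neither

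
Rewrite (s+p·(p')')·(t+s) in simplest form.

p·t+s

(s+p·(p')')·(t+s)
= p·(p')'·t+s
= p·p·t+s
= p·t+s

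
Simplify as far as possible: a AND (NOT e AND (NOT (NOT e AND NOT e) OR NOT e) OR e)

a AND (NOT e AND (NOT (NOT e AND NOT e) OR NOT e) OR e)
= a AND (NOT e AND (NOT NOT e OR NOT e) OR e)   — idempotence
= a AND (NOT e AND (e OR NOT e) OR e)   — double negation
= a AND (NOT e OR e)   — complement / identity
= a   — complement / identity

a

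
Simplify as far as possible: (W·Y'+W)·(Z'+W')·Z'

(W·Y'+W)·(Z'+W')·Z'
= W·(Z'+W')·Z'   [absorption]
= W·Z'   [absorption]

W·Z'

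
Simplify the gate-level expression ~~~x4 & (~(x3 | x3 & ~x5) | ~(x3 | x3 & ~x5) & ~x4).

~~~x4 & (~(x3 | x3 & ~x5) | ~(x3 | x3 & ~x5) & ~x4)
= ~~~x4 & ~(x3 | x3 & ~x5)   (absorption)
= ~~~x4 & ~x3   (absorption)
= ~x4 & ~x3   (double negation)

~x4 & ~x3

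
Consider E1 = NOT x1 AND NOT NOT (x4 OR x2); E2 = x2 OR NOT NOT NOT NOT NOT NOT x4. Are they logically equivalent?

No

E1: NOT x1 AND NOT NOT (x4 OR x2)
    = NOT x1 AND (x4 OR x2)   — double negation
E2: x2 OR NOT NOT NOT NOT NOT NOT x4
    = x2 OR NOT NOT NOT NOT x4   — double negation
    = x2 OR NOT NOT x4   — double negation
    = x2 OR x4   — double negation
These differ: at x1=1, x2=1, x4=0, E1 = 0 but E2 = 1.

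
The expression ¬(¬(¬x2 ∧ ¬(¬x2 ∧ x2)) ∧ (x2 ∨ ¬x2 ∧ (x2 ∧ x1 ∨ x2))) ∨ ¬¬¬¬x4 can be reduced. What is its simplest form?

¬x2 ∨ x4

¬(¬(¬x2 ∧ ¬(¬x2 ∧ x2)) ∧ (x2 ∨ ¬x2 ∧ (x2 ∧ x1 ∨ x2))) ∨ ¬¬¬¬x4
= ¬(¬(¬x2 ∧ ¬(¬x2 ∧ x2)) ∧ (x2 ∨ ¬x2 ∧ x2)) ∨ ¬¬¬¬x4   (absorption)
= ¬((x2 ∨ ¬x2 ∧ x2) ∧ (x2 ∨ ¬x2 ∧ x2)) ∨ ¬¬¬¬x4   (De Morgan)
= ¬((x2 ∨ ¬x2 ∧ x2) ∧ (x2 ∨ ¬x2 ∧ x2)) ∨ ¬¬x4   (double negation)
= ¬(x2 ∧ x2 ∨ ¬x2 ∧ x2) ∨ ¬¬x4   (distribution)
= ¬(x2 ∧ x2 ∨ ¬x2 ∧ x2) ∨ x4   (double negation)
= ¬x2 ∨ x4   (distribution)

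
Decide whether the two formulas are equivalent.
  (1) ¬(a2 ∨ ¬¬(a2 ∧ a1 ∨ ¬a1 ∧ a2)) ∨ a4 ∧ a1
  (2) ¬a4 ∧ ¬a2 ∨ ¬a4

No

E1: ¬(a2 ∨ ¬¬(a2 ∧ a1 ∨ ¬a1 ∧ a2)) ∨ a4 ∧ a1
    = ¬(a2 ∨ ¬¬a2) ∨ a4 ∧ a1
    = ¬(a2 ∨ a2) ∨ a4 ∧ a1
    = ¬a2 ∨ a4 ∧ a1
E2: ¬a4 ∧ ¬a2 ∨ ¬a4
    = ¬a4
These differ: at a1=0, a2=0, a4=1, E1 = 1 but E2 = 0.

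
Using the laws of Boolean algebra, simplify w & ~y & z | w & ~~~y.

w & ~y & z | w & ~~~y
= w & ~y & z | w & ~y   — double negation
= w & ~y   — absorption

w & ~y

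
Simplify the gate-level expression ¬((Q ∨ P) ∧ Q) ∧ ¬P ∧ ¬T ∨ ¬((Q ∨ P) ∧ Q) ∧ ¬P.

¬Q ∧ ¬P

¬((Q ∨ P) ∧ Q) ∧ ¬P ∧ ¬T ∨ ¬((Q ∨ P) ∧ Q) ∧ ¬P
= ¬((Q ∨ P) ∧ Q) ∧ ¬P   (absorption)
= ¬Q ∧ ¬P   (absorption)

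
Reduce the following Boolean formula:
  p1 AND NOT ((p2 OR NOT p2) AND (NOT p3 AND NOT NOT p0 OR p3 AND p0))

p1 AND NOT ((p2 OR NOT p2) AND (NOT p3 AND NOT NOT p0 OR p3 AND p0))
= p1 AND NOT ((p2 OR NOT p2) AND (NOT p3 AND p0 OR p3 AND p0))   (double negation)
= p1 AND NOT ((p2 OR NOT p2) AND p0)   (distribution)
= p1 AND NOT p0   (complement / identity)

p1 AND NOT p0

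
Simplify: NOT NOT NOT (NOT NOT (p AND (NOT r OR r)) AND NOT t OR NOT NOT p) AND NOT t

NOT p AND NOT t

NOT NOT NOT (NOT NOT (p AND (NOT r OR r)) AND NOT t OR NOT NOT p) AND NOT t
= NOT NOT NOT (NOT NOT p AND NOT t OR NOT NOT p) AND NOT t   — complement / identity
= NOT (NOT NOT p AND NOT t OR NOT NOT p) AND NOT t   — double negation
= NOT NOT NOT p AND NOT t   — absorption
= NOT p AND NOT t   — double negation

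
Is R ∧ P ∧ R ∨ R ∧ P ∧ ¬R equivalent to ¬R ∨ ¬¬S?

E1: R ∧ P ∧ R ∨ R ∧ P ∧ ¬R
    = R ∧ P
E2: ¬R ∨ ¬¬S
    = ¬R ∨ S
These differ: at P=0, R=0, S=1, E1 = 0 but E2 = 1.

No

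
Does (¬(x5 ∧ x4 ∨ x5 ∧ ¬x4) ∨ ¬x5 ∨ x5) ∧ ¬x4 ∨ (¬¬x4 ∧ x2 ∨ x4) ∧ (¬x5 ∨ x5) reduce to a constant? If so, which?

(¬(x5 ∧ x4 ∨ x5 ∧ ¬x4) ∨ ¬x5 ∨ x5) ∧ ¬x4 ∨ (¬¬x4 ∧ x2 ∨ x4) ∧ (¬x5 ∨ x5)
= (¬(x5 ∧ x4 ∨ x5 ∧ ¬x4) ∨ ¬x5 ∨ x5) ∧ ¬x4 ∨ (x4 ∧ x2 ∨ x4) ∧ (¬x5 ∨ x5)   — double negation
= (¬(x5 ∧ x4 ∨ x5 ∧ ¬x4) ∨ ¬x5 ∨ x5) ∧ ¬x4 ∨ x4 ∧ (¬x5 ∨ x5)   — absorption
= (¬x5 ∨ ¬x5 ∨ x5) ∧ ¬x4 ∨ x4 ∧ (¬x5 ∨ x5)   — distribution
= (¬x5 ∨ x5) ∧ ¬x4 ∨ x4 ∧ (¬x5 ∨ x5)   — idempotence
= ¬x5 ∨ x5   — distribution
= True   — complement

yes, True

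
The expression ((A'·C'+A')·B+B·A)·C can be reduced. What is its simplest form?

B·C

((A'·C'+A')·B+B·A)·C
= (A'·B+B·A)·C
= B·C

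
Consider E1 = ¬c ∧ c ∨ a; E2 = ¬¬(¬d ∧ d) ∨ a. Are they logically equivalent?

E1: ¬c ∧ c ∨ a
    = a   (complement / identity)
E2: ¬¬(¬d ∧ d) ∨ a
    = ¬d ∧ d ∨ a   (double negation)
    = a   (complement / identity)
Both reduce to a, so they are equivalent.

Yes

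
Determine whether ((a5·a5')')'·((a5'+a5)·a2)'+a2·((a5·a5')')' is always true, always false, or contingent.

((a5·a5')')'·((a5'+a5)·a2)'+a2·((a5·a5')')'
= ((a5·a5')')'·a2'+a2·((a5·a5')')'
= ((a5·a5')')'
= a5·a5'
= 0

always false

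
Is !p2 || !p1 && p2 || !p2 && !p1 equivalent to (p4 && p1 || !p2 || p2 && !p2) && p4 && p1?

No

E1: !p2 || !p1 && p2 || !p2 && !p1
    = !p2 || !p1   — distribution
E2: (p4 && p1 || !p2 || p2 && !p2) && p4 && p1
    = (p4 && p1 || !p2) && p4 && p1   — complement / identity
    = p4 && p1   — absorption
These differ: at p1=0, p2=0, p4=0, E1 = 1 but E2 = 0.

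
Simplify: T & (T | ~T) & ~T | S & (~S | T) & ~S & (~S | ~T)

0

T & (T | ~T) & ~T | S & (~S | T) & ~S & (~S | ~T)
= T & ~T | S & (~S | T) & ~S & (~S | ~T)   (complement / identity)
= T & ~T | S & (~S | T) & ~S   (absorption)
= T & ~T | S & ~S   (absorption)
= S & ~S   (complement / identity)
= 0   (complement)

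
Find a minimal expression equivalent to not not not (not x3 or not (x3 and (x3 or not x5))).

not not not (not x3 or not (x3 and (x3 or not x5)))
= not not (x3 and x3 and (x3 or not x5))   [De Morgan]
= not not (x3 and x3)   [absorption]
= not not x3   [idempotence]
= x3   [double negation]

x3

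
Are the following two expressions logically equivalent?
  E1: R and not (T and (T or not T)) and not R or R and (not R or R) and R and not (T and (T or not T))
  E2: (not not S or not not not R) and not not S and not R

E1: R and not (T and (T or not T)) and not R or R and (not R or R) and R and not (T and (T or not T))
    = R and not (T and (T or not T)) and not R or R and R and not (T and (T or not T))
    = (not R or R) and R and not (T and (T or not T))
    = R and not (T and (T or not T))
    = R and not T
E2: (not not S or not not not R) and not not S and not R
    = (not not S or not R) and not not S and not R
    = not not S and not R
    = S and not R
These differ: at R=0, S=1, T=0, E1 = 0 but E2 = 1.

No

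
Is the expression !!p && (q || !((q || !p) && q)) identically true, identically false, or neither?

!!p && (q || !((q || !p) && q))
= !!p && (q || !q)   — absorption
= p && (q || !q)   — double negation
= p   — complement / identity
This depends on p, so it is not a constant.

neither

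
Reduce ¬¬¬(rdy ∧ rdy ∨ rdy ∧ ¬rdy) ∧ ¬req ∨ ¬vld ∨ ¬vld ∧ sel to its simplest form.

¬¬¬(rdy ∧ rdy ∨ rdy ∧ ¬rdy) ∧ ¬req ∨ ¬vld ∨ ¬vld ∧ sel
= ¬(rdy ∧ rdy ∨ rdy ∧ ¬rdy) ∧ ¬req ∨ ¬vld ∨ ¬vld ∧ sel   — double negation
= ¬(rdy ∧ rdy ∨ rdy ∧ ¬rdy) ∧ ¬req ∨ ¬vld   — absorption
= ¬rdy ∧ ¬req ∨ ¬vld   — distribution

¬rdy ∧ ¬req ∨ ¬vld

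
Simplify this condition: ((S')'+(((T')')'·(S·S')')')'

S'·T'

((S')'+(((T')')'·(S·S')')')'
= ((S')'+(T')'+S·S')'   — De Morgan
= ((S')'+(T')')'   — complement / identity
= S'·T'   — De Morgan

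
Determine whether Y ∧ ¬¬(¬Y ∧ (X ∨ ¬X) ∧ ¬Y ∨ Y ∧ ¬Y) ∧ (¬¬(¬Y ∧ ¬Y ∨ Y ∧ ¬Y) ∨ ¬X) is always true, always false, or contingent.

always false

Y ∧ ¬¬(¬Y ∧ (X ∨ ¬X) ∧ ¬Y ∨ Y ∧ ¬Y) ∧ (¬¬(¬Y ∧ ¬Y ∨ Y ∧ ¬Y) ∨ ¬X)
= Y ∧ ¬¬(¬Y ∧ ¬Y ∨ Y ∧ ¬Y) ∧ (¬¬(¬Y ∧ ¬Y ∨ Y ∧ ¬Y) ∨ ¬X)   [complement / identity]
= Y ∧ ¬¬(¬Y ∧ ¬Y ∨ Y ∧ ¬Y)   [absorption]
= Y ∧ ¬¬¬Y   [distribution]
= Y ∧ ¬Y   [double negation]
= False   [complement]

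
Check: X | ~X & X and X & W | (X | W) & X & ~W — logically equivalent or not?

E1: X | ~X & X
    = X   (complement / identity)
E2: X & W | (X | W) & X & ~W
    = X & W | X & ~W   (absorption)
    = X   (distribution)
Both reduce to X, so they are equivalent.

Yes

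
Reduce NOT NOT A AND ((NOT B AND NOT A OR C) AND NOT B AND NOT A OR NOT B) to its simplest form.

NOT NOT A AND ((NOT B AND NOT A OR C) AND NOT B AND NOT A OR NOT B)
= NOT NOT A AND (NOT B AND NOT A OR NOT B)   [absorption]
= A AND (NOT B AND NOT A OR NOT B)   [double negation]
= A AND NOT B   [absorption]

A AND NOT B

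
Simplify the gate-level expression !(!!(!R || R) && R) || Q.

!(!!(!R || R) && R) || Q
= !((!R || R) && R) || Q   [double negation]
= !R || Q   [complement / identity]

!R || Q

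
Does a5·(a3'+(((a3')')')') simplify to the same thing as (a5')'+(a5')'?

E1: a5·(a3'+(((a3')')')')
    = a5·(a3'+(a3')')   [double negation]
    = a5·(a3'+a3)   [double negation]
    = a5   [complement / identity]
E2: (a5')'+(a5')'
    = (a5')'   [idempotence]
    = a5   [double negation]
Both reduce to a5, so they are equivalent.

Yes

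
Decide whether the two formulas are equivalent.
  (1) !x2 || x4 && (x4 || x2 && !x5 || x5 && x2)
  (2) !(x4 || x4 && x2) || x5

No

E1: !x2 || x4 && (x4 || x2 && !x5 || x5 && x2)
    = !x2 || x4 && (x4 || x2)   [distribution]
    = !x2 || x4   [absorption]
E2: !(x4 || x4 && x2) || x5
    = !x4 || x5   [absorption]
These differ: at x2=1, x4=0, x5=0, E1 = 0 but E2 = 1.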